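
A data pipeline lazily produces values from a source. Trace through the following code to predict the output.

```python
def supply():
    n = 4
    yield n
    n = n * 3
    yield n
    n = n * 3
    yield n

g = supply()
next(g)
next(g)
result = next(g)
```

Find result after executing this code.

Step 1: Trace through generator execution:
  Yield 1: n starts at 4, yield 4
  Yield 2: n = 4 * 3 = 12, yield 12
  Yield 3: n = 12 * 3 = 36, yield 36
Step 2: First next() gets 4, second next() gets the second value, third next() yields 36.
Therefore result = 36.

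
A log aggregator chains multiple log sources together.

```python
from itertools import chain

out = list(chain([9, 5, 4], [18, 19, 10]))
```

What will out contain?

Step 1: chain() concatenates iterables: [9, 5, 4] + [18, 19, 10].
Therefore out = [9, 5, 4, 18, 19, 10].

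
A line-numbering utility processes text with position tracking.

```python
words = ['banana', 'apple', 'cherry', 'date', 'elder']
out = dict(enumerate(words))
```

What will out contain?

Step 1: enumerate pairs indices with words:
  0 -> 'banana'
  1 -> 'apple'
  2 -> 'cherry'
  3 -> 'date'
  4 -> 'elder'
Therefore out = {0: 'banana', 1: 'apple', 2: 'cherry', 3: 'date', 4: 'elder'}.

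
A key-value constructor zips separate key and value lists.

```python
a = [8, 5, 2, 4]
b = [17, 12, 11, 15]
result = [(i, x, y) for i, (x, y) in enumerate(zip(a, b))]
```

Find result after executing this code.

Step 1: enumerate(zip(a, b)) gives index with paired elements:
  i=0: (8, 17)
  i=1: (5, 12)
  i=2: (2, 11)
  i=3: (4, 15)
Therefore result = [(0, 8, 17), (1, 5, 12), (2, 2, 11), (3, 4, 15)].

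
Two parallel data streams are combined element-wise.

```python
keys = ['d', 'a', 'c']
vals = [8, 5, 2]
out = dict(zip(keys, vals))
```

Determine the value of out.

Step 1: zip pairs keys with values:
  'd' -> 8
  'a' -> 5
  'c' -> 2
Therefore out = {'d': 8, 'a': 5, 'c': 2}.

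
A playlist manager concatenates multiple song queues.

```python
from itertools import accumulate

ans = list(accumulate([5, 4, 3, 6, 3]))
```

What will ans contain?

Step 1: accumulate computes running sums:
  + 5 = 5
  + 4 = 9
  + 3 = 12
  + 6 = 18
  + 3 = 21
Therefore ans = [5, 9, 12, 18, 21].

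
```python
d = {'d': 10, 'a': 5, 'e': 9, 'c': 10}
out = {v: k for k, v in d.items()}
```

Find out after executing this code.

Step 1: Invert dict (swap keys and values):
  'd': 10 -> 10: 'd'
  'a': 5 -> 5: 'a'
  'e': 9 -> 9: 'e'
  'c': 10 -> 10: 'c'
Therefore out = {10: 'c', 5: 'a', 9: 'e'}.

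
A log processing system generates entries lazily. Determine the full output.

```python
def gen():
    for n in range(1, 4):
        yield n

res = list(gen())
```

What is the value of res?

Step 1: The generator yields each value from range(1, 4).
Step 2: list() consumes all yields: [1, 2, 3].
Therefore res = [1, 2, 3].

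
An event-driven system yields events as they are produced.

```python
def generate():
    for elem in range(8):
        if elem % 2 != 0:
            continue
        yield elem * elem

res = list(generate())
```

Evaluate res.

Step 1: Only yield elem**2 when elem is divisible by 2:
  elem=0: 0 % 2 == 0, yield 0**2 = 0
  elem=2: 2 % 2 == 0, yield 2**2 = 4
  elem=4: 4 % 2 == 0, yield 4**2 = 16
  elem=6: 6 % 2 == 0, yield 6**2 = 36
Therefore res = [0, 4, 16, 36].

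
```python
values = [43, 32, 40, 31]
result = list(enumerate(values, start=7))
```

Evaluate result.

Step 1: enumerate with start=7:
  (7, 43)
  (8, 32)
  (9, 40)
  (10, 31)
Therefore result = [(7, 43), (8, 32), (9, 40), (10, 31)].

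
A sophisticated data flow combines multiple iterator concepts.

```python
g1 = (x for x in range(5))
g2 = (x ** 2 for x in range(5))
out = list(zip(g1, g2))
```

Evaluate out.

Step 1: g1 produces [0, 1, 2, 3, 4].
Step 2: g2 produces [0, 1, 4, 9, 16].
Step 3: zip pairs them: [(0, 0), (1, 1), (2, 4), (3, 9), (4, 16)].
Therefore out = [(0, 0), (1, 1), (2, 4), (3, 9), (4, 16)].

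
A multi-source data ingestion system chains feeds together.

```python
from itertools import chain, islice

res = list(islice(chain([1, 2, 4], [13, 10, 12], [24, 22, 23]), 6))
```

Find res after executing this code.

Step 1: chain([1, 2, 4], [13, 10, 12], [24, 22, 23]) = [1, 2, 4, 13, 10, 12, 24, 22, 23].
Step 2: islice takes first 6 elements: [1, 2, 4, 13, 10, 12].
Therefore res = [1, 2, 4, 13, 10, 12].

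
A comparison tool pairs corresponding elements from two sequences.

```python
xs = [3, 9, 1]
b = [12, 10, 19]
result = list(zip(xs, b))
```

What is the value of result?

Step 1: zip pairs elements at same index:
  Index 0: (3, 12)
  Index 1: (9, 10)
  Index 2: (1, 19)
Therefore result = [(3, 12), (9, 10), (1, 19)].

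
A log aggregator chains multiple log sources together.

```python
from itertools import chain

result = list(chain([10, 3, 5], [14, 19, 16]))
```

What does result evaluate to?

Step 1: chain() concatenates iterables: [10, 3, 5] + [14, 19, 16].
Therefore result = [10, 3, 5, 14, 19, 16].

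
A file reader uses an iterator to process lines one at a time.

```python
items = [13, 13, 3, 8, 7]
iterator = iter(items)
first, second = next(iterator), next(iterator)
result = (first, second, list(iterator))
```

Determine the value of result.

Step 1: Create iterator over [13, 13, 3, 8, 7].
Step 2: first = 13, second = 13.
Step 3: Remaining elements: [3, 8, 7].
Therefore result = (13, 13, [3, 8, 7]).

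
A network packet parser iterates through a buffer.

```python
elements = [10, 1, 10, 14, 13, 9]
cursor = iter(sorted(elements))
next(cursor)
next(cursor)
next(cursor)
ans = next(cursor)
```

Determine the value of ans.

Step 1: sorted([10, 1, 10, 14, 13, 9]) = [1, 9, 10, 10, 13, 14].
Step 2: Create iterator and skip 3 elements.
Step 3: next() returns 10.
Therefore ans = 10.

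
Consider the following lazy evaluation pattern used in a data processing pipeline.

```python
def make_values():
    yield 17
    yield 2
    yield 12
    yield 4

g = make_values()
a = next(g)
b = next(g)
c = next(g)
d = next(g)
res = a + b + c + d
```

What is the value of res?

Step 1: Create generator and consume all values:
  a = next(g) = 17
  b = next(g) = 2
  c = next(g) = 12
  d = next(g) = 4
Step 2: res = 17 + 2 + 12 + 4 = 35.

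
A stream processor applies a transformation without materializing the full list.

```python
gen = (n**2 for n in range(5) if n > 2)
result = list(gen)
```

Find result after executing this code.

Step 1: For range(5), keep n > 2, then square:
  n=0: 0 <= 2, excluded
  n=1: 1 <= 2, excluded
  n=2: 2 <= 2, excluded
  n=3: 3 > 2, yield 3**2 = 9
  n=4: 4 > 2, yield 4**2 = 16
Therefore result = [9, 16].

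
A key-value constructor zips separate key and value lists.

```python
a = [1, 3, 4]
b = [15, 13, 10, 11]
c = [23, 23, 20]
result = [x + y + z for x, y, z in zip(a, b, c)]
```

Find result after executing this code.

Step 1: zip three lists (truncates to shortest, len=3):
  1 + 15 + 23 = 39
  3 + 13 + 23 = 39
  4 + 10 + 20 = 34
Therefore result = [39, 39, 34].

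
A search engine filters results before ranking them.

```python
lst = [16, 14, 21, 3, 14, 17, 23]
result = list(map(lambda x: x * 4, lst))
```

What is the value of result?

Step 1: Apply lambda x: x * 4 to each element:
  16 -> 64
  14 -> 56
  21 -> 84
  3 -> 12
  14 -> 56
  17 -> 68
  23 -> 92
Therefore result = [64, 56, 84, 12, 56, 68, 92].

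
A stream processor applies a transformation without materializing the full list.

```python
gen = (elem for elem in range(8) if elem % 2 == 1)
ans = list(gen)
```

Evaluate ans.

Step 1: Filter range(8) keeping only odd values:
  elem=0: even, excluded
  elem=1: odd, included
  elem=2: even, excluded
  elem=3: odd, included
  elem=4: even, excluded
  elem=5: odd, included
  elem=6: even, excluded
  elem=7: odd, included
Therefore ans = [1, 3, 5, 7].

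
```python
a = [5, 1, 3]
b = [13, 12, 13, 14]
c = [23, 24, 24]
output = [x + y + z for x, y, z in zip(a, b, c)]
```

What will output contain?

Step 1: zip three lists (truncates to shortest, len=3):
  5 + 13 + 23 = 41
  1 + 12 + 24 = 37
  3 + 13 + 24 = 40
Therefore output = [41, 37, 40].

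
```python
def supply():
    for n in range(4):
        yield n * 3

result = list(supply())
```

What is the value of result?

Step 1: For each n in range(4), yield n * 3:
  n=0: yield 0 * 3 = 0
  n=1: yield 1 * 3 = 3
  n=2: yield 2 * 3 = 6
  n=3: yield 3 * 3 = 9
Therefore result = [0, 3, 6, 9].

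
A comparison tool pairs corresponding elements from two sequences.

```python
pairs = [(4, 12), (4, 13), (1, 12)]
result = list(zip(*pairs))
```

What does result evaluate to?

Step 1: zip(*pairs) transposes: unzips [(4, 12), (4, 13), (1, 12)] into separate sequences.
Step 2: First elements: (4, 4, 1), second elements: (12, 13, 12).
Therefore result = [(4, 4, 1), (12, 13, 12)].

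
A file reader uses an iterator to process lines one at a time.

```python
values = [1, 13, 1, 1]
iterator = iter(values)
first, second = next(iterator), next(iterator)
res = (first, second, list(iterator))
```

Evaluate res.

Step 1: Create iterator over [1, 13, 1, 1].
Step 2: first = 1, second = 13.
Step 3: Remaining elements: [1, 1].
Therefore res = (1, 13, [1, 1]).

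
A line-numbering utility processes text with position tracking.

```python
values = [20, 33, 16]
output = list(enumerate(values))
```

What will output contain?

Step 1: enumerate pairs each element with its index:
  (0, 20)
  (1, 33)
  (2, 16)
Therefore output = [(0, 20), (1, 33), (2, 16)].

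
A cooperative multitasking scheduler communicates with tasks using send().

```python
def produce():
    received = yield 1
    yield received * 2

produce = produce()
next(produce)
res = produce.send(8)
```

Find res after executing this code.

Step 1: next(produce) advances to first yield, producing 1.
Step 2: send(8) resumes, received = 8.
Step 3: yield received * 2 = 8 * 2 = 16.
Therefore res = 16.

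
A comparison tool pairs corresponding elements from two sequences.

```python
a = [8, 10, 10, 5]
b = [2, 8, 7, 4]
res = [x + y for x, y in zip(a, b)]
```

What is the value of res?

Step 1: Add corresponding elements:
  8 + 2 = 10
  10 + 8 = 18
  10 + 7 = 17
  5 + 4 = 9
Therefore res = [10, 18, 17, 9].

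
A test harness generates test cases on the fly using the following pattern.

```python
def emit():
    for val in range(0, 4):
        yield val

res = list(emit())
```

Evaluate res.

Step 1: The generator yields each value from range(0, 4).
Step 2: list() consumes all yields: [0, 1, 2, 3].
Therefore res = [0, 1, 2, 3].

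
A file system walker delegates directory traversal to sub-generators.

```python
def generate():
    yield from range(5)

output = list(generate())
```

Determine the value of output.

Step 1: yield from delegates to the iterable, yielding each element.
Step 2: Collected values: [0, 1, 2, 3, 4].
Therefore output = [0, 1, 2, 3, 4].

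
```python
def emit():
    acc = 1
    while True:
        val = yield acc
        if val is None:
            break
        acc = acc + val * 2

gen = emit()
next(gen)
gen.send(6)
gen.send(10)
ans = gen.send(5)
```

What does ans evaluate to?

Step 1: next() -> yield acc=1.
Step 2: send(6) -> val=6, acc = 1 + 6*2 = 13, yield 13.
Step 3: send(10) -> val=10, acc = 13 + 10*2 = 33, yield 33.
Step 4: send(5) -> val=5, acc = 33 + 5*2 = 43, yield 43.
Therefore ans = 43.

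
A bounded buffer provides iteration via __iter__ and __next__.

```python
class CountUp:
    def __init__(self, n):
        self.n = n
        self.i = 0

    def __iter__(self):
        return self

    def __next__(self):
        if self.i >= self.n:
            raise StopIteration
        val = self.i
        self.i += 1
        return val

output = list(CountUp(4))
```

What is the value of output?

Step 1: CountUp(4) creates an iterator counting 0 to 3.
Step 2: list() consumes all values: [0, 1, 2, 3].
Therefore output = [0, 1, 2, 3].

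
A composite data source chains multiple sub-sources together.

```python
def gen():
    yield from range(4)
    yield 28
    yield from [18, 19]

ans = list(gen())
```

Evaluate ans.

Step 1: Trace yields in order:
  yield 0
  yield 1
  yield 2
  yield 3
  yield 28
  yield 18
  yield 19
Therefore ans = [0, 1, 2, 3, 28, 18, 19].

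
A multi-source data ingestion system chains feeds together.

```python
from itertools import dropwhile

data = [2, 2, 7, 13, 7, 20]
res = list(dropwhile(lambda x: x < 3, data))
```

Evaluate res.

Step 1: dropwhile drops elements while < 3:
  2 < 3: dropped
  2 < 3: dropped
  7: kept (dropping stopped)
Step 2: Remaining elements kept regardless of condition.
Therefore res = [7, 13, 7, 20].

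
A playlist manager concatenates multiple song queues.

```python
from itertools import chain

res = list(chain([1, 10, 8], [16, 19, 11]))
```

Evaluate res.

Step 1: chain() concatenates iterables: [1, 10, 8] + [16, 19, 11].
Therefore res = [1, 10, 8, 16, 19, 11].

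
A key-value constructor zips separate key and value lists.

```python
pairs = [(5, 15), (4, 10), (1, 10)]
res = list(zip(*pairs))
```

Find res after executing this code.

Step 1: zip(*pairs) transposes: unzips [(5, 15), (4, 10), (1, 10)] into separate sequences.
Step 2: First elements: (5, 4, 1), second elements: (15, 10, 10).
Therefore res = [(5, 4, 1), (15, 10, 10)].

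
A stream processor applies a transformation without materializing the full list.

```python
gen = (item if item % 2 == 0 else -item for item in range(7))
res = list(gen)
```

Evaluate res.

Step 1: For each item in range(7), yield item if even, else -item:
  item=0: even, yield 0
  item=1: odd, yield -1
  item=2: even, yield 2
  item=3: odd, yield -3
  item=4: even, yield 4
  item=5: odd, yield -5
  item=6: even, yield 6
Therefore res = [0, -1, 2, -3, 4, -5, 6].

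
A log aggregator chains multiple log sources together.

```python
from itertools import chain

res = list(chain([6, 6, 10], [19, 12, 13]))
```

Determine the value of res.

Step 1: chain() concatenates iterables: [6, 6, 10] + [19, 12, 13].
Therefore res = [6, 6, 10, 19, 12, 13].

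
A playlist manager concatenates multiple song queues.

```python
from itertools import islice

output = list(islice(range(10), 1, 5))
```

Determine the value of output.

Step 1: islice(range(10), 1, 5) takes elements at indices [1, 5).
Step 2: Elements: [1, 2, 3, 4].
Therefore output = [1, 2, 3, 4].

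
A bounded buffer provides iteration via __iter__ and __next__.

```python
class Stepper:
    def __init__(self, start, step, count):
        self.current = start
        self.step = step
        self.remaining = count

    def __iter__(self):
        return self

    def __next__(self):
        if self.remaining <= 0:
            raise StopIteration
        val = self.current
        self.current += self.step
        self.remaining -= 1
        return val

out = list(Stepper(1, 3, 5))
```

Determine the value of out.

Step 1: Stepper starts at 1, increments by 3, for 5 steps:
  Yield 1, then current += 3
  Yield 4, then current += 3
  Yield 7, then current += 3
  Yield 10, then current += 3
  Yield 13, then current += 3
Therefore out = [1, 4, 7, 10, 13].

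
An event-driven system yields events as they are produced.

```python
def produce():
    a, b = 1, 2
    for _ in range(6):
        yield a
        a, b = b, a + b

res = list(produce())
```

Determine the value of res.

Step 1: Fibonacci-like sequence starting with a=1, b=2:
  Iteration 1: yield a=1, then a,b = 2,3
  Iteration 2: yield a=2, then a,b = 3,5
  Iteration 3: yield a=3, then a,b = 5,8
  Iteration 4: yield a=5, then a,b = 8,13
  Iteration 5: yield a=8, then a,b = 13,21
  Iteration 6: yield a=13, then a,b = 21,34
Therefore res = [1, 2, 3, 5, 8, 13].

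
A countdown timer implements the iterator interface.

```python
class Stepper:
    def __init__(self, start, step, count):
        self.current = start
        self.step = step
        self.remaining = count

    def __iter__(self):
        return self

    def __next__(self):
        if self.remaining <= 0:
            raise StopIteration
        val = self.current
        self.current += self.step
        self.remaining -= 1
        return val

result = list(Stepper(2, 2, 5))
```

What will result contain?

Step 1: Stepper starts at 2, increments by 2, for 5 steps:
  Yield 2, then current += 2
  Yield 4, then current += 2
  Yield 6, then current += 2
  Yield 8, then current += 2
  Yield 10, then current += 2
Therefore result = [2, 4, 6, 8, 10].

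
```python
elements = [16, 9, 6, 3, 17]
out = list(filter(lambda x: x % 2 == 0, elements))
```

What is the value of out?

Step 1: Filter elements divisible by 2:
  16 % 2 = 0: kept
  9 % 2 = 1: removed
  6 % 2 = 0: kept
  3 % 2 = 1: removed
  17 % 2 = 1: removed
Therefore out = [16, 6].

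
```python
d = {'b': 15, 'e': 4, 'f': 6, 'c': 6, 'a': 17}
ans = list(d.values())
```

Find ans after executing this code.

Step 1: d.values() returns the dictionary values in insertion order.
Therefore ans = [15, 4, 6, 6, 17].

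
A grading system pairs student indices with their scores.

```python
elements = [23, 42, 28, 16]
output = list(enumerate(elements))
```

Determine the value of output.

Step 1: enumerate pairs each element with its index:
  (0, 23)
  (1, 42)
  (2, 28)
  (3, 16)
Therefore output = [(0, 23), (1, 42), (2, 28), (3, 16)].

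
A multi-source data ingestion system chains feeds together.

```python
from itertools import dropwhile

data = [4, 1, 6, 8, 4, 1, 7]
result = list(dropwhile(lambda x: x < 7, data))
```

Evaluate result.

Step 1: dropwhile drops elements while < 7:
  4 < 7: dropped
  1 < 7: dropped
  6 < 7: dropped
  8: kept (dropping stopped)
Step 2: Remaining elements kept regardless of condition.
Therefore result = [8, 4, 1, 7].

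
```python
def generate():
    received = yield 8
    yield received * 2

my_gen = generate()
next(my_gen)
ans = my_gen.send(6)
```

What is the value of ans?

Step 1: next(my_gen) advances to first yield, producing 8.
Step 2: send(6) resumes, received = 6.
Step 3: yield received * 2 = 6 * 2 = 12.
Therefore ans = 12.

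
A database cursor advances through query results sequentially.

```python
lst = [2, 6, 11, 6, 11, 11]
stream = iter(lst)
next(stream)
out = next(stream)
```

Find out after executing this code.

Step 1: Create iterator over [2, 6, 11, 6, 11, 11].
Step 2: next() consumes 2.
Step 3: next() returns 6.
Therefore out = 6.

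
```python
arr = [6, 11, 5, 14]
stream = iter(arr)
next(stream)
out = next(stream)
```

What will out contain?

Step 1: Create iterator over [6, 11, 5, 14].
Step 2: next() consumes 6.
Step 3: next() returns 11.
Therefore out = 11.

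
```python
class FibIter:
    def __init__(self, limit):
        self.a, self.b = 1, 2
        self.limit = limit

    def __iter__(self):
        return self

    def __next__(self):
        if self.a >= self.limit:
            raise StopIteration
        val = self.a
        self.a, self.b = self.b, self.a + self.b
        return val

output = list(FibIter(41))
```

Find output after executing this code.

Step 1: Fibonacci-like sequence (a=1, b=2) until >= 41:
  Yield 1, then a,b = 2,3
  Yield 2, then a,b = 3,5
  Yield 3, then a,b = 5,8
  Yield 5, then a,b = 8,13
  Yield 8, then a,b = 13,21
  Yield 13, then a,b = 21,34
  Yield 21, then a,b = 34,55
  Yield 34, then a,b = 55,89
Step 2: 55 >= 41, stop.
Therefore output = [1, 2, 3, 5, 8, 13, 21, 34].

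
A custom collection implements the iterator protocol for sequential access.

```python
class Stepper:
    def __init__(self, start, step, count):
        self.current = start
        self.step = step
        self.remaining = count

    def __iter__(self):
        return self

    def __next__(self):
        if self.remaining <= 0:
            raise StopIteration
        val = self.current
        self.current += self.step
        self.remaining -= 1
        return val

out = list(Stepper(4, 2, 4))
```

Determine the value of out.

Step 1: Stepper starts at 4, increments by 2, for 4 steps:
  Yield 4, then current += 2
  Yield 6, then current += 2
  Yield 8, then current += 2
  Yield 10, then current += 2
Therefore out = [4, 6, 8, 10].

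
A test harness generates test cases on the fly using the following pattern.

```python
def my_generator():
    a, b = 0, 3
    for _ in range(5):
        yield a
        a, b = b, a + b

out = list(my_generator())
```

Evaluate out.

Step 1: Fibonacci-like sequence starting with a=0, b=3:
  Iteration 1: yield a=0, then a,b = 3,3
  Iteration 2: yield a=3, then a,b = 3,6
  Iteration 3: yield a=3, then a,b = 6,9
  Iteration 4: yield a=6, then a,b = 9,15
  Iteration 5: yield a=9, then a,b = 15,24
Therefore out = [0, 3, 3, 6, 9].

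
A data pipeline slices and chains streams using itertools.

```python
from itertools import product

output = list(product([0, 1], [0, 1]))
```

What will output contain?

Step 1: product([0, 1], [0, 1]) gives all pairs:
  (0, 0)
  (0, 1)
  (1, 0)
  (1, 1)
Therefore output = [(0, 0), (0, 1), (1, 0), (1, 1)].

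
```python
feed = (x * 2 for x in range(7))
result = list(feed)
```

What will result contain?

Step 1: For each x in range(7), compute x*2:
  x=0: 0*2 = 0
  x=1: 1*2 = 2
  x=2: 2*2 = 4
  x=3: 3*2 = 6
  x=4: 4*2 = 8
  x=5: 5*2 = 10
  x=6: 6*2 = 12
Therefore result = [0, 2, 4, 6, 8, 10, 12].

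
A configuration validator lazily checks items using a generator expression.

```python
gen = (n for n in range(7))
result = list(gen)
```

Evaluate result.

Step 1: Generator expression iterates range(7): [0, 1, 2, 3, 4, 5, 6].
Step 2: list() collects all values.
Therefore result = [0, 1, 2, 3, 4, 5, 6].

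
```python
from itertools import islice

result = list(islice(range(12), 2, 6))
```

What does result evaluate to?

Step 1: islice(range(12), 2, 6) takes elements at indices [2, 6).
Step 2: Elements: [2, 3, 4, 5].
Therefore result = [2, 3, 4, 5].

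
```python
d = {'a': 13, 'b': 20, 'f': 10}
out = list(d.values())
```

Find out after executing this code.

Step 1: d.values() returns the dictionary values in insertion order.
Therefore out = [13, 20, 10].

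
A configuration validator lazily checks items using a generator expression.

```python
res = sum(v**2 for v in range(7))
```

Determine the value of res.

Step 1: Compute v**2 for each v in range(7):
  v=0: 0**2 = 0
  v=1: 1**2 = 1
  v=2: 2**2 = 4
  v=3: 3**2 = 9
  v=4: 4**2 = 16
  v=5: 5**2 = 25
  v=6: 6**2 = 36
Step 2: sum = 0 + 1 + 4 + 9 + 16 + 25 + 36 = 91.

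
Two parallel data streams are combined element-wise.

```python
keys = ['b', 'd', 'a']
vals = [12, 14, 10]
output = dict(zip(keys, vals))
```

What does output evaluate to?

Step 1: zip pairs keys with values:
  'b' -> 12
  'd' -> 14
  'a' -> 10
Therefore output = {'b': 12, 'd': 14, 'a': 10}.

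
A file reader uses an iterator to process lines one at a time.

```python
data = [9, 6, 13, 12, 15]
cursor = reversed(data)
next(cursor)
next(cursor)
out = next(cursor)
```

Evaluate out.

Step 1: reversed([9, 6, 13, 12, 15]) gives iterator: [15, 12, 13, 6, 9].
Step 2: First next() = 15, second next() = 12.
Step 3: Third next() = 13.
Therefore out = 13.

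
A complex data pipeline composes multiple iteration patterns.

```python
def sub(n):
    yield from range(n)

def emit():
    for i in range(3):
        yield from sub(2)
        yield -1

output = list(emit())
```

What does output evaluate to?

Step 1: For each i in range(3):
  i=0: yield from sub(2) -> [0, 1], then yield -1
  i=1: yield from sub(2) -> [0, 1], then yield -1
  i=2: yield from sub(2) -> [0, 1], then yield -1
Therefore output = [0, 1, -1, 0, 1, -1, 0, 1, -1].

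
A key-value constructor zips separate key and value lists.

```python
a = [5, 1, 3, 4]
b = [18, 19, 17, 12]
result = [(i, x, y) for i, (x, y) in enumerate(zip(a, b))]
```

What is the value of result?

Step 1: enumerate(zip(a, b)) gives index with paired elements:
  i=0: (5, 18)
  i=1: (1, 19)
  i=2: (3, 17)
  i=3: (4, 12)
Therefore result = [(0, 5, 18), (1, 1, 19), (2, 3, 17), (3, 4, 12)].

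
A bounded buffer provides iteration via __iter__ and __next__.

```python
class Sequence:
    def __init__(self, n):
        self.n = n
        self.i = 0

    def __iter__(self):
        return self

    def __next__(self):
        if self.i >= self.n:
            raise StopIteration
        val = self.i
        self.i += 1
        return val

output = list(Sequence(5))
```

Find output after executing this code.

Step 1: Sequence(5) creates an iterator counting 0 to 4.
Step 2: list() consumes all values: [0, 1, 2, 3, 4].
Therefore output = [0, 1, 2, 3, 4].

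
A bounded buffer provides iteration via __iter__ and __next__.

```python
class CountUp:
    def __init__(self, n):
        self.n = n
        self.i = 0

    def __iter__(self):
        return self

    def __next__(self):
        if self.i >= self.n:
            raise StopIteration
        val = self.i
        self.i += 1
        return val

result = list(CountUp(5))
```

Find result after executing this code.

Step 1: CountUp(5) creates an iterator counting 0 to 4.
Step 2: list() consumes all values: [0, 1, 2, 3, 4].
Therefore result = [0, 1, 2, 3, 4].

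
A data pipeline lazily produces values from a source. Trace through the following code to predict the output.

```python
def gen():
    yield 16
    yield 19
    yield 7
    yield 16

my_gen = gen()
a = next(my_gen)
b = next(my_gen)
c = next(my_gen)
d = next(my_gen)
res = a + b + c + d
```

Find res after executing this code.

Step 1: Create generator and consume all values:
  a = next(my_gen) = 16
  b = next(my_gen) = 19
  c = next(my_gen) = 7
  d = next(my_gen) = 16
Step 2: res = 16 + 19 + 7 + 16 = 58.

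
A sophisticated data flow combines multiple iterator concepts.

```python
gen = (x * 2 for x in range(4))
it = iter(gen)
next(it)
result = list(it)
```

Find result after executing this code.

Step 1: Generator produces [0, 2, 4, 6].
Step 2: next(it) consumes first element (0).
Step 3: list(it) collects remaining: [2, 4, 6].
Therefore result = [2, 4, 6].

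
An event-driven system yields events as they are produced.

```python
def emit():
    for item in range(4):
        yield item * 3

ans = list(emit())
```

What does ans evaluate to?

Step 1: For each item in range(4), yield item * 3:
  item=0: yield 0 * 3 = 0
  item=1: yield 1 * 3 = 3
  item=2: yield 2 * 3 = 6
  item=3: yield 3 * 3 = 9
Therefore ans = [0, 3, 6, 9].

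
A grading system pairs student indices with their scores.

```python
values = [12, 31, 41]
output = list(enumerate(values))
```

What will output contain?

Step 1: enumerate pairs each element with its index:
  (0, 12)
  (1, 31)
  (2, 41)
Therefore output = [(0, 12), (1, 31), (2, 41)].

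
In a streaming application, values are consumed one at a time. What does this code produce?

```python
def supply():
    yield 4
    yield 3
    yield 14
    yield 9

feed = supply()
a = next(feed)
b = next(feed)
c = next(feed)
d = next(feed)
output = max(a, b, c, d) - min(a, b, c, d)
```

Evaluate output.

Step 1: Create generator and consume all values:
  a = next(feed) = 4
  b = next(feed) = 3
  c = next(feed) = 14
  d = next(feed) = 9
Step 2: max = 14, min = 3, output = 14 - 3 = 11.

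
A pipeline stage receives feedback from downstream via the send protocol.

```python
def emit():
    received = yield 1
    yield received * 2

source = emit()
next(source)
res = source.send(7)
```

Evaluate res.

Step 1: next(source) advances to first yield, producing 1.
Step 2: send(7) resumes, received = 7.
Step 3: yield received * 2 = 7 * 2 = 14.
Therefore res = 14.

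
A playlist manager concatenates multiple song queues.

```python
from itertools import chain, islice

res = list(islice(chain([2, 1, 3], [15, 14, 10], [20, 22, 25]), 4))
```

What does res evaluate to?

Step 1: chain([2, 1, 3], [15, 14, 10], [20, 22, 25]) = [2, 1, 3, 15, 14, 10, 20, 22, 25].
Step 2: islice takes first 4 elements: [2, 1, 3, 15].
Therefore res = [2, 1, 3, 15].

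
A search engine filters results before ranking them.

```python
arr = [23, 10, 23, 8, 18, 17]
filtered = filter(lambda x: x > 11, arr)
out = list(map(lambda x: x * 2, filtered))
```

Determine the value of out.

Step 1: Filter arr for elements > 11:
  23: kept
  10: removed
  23: kept
  8: removed
  18: kept
  17: kept
Step 2: Map x * 2 on filtered [23, 23, 18, 17]:
  23 -> 46
  23 -> 46
  18 -> 36
  17 -> 34
Therefore out = [46, 46, 36, 34].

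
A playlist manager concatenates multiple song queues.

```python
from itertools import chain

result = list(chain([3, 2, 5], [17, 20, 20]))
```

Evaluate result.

Step 1: chain() concatenates iterables: [3, 2, 5] + [17, 20, 20].
Therefore result = [3, 2, 5, 17, 20, 20].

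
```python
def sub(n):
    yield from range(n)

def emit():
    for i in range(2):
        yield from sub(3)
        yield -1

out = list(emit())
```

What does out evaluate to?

Step 1: For each i in range(2):
  i=0: yield from sub(3) -> [0, 1, 2], then yield -1
  i=1: yield from sub(3) -> [0, 1, 2], then yield -1
Therefore out = [0, 1, 2, -1, 0, 1, 2, -1].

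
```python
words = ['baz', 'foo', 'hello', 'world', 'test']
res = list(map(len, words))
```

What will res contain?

Step 1: Map len() to each word:
  'baz' -> 3
  'foo' -> 3
  'hello' -> 5
  'world' -> 5
  'test' -> 4
Therefore res = [3, 3, 5, 5, 4].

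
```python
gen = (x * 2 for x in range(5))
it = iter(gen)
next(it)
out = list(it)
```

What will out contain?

Step 1: Generator produces [0, 2, 4, 6, 8].
Step 2: next(it) consumes first element (0).
Step 3: list(it) collects remaining: [2, 4, 6, 8].
Therefore out = [2, 4, 6, 8].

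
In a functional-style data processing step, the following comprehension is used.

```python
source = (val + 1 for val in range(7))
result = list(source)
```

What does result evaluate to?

Step 1: For each val in range(7), compute val+1:
  val=0: 0+1 = 1
  val=1: 1+1 = 2
  val=2: 2+1 = 3
  val=3: 3+1 = 4
  val=4: 4+1 = 5
  val=5: 5+1 = 6
  val=6: 6+1 = 7
Therefore result = [1, 2, 3, 4, 5, 6, 7].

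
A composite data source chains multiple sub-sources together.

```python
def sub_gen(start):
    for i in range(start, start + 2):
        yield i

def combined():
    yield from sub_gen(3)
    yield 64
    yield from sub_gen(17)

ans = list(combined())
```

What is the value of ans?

Step 1: combined() delegates to sub_gen(3):
  yield 3
  yield 4
Step 2: yield 64
Step 3: Delegates to sub_gen(17):
  yield 17
  yield 18
Therefore ans = [3, 4, 64, 17, 18].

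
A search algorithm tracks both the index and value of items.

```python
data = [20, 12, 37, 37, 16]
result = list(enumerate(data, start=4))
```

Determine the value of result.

Step 1: enumerate with start=4:
  (4, 20)
  (5, 12)
  (6, 37)
  (7, 37)
  (8, 16)
Therefore result = [(4, 20), (5, 12), (6, 37), (7, 37), (8, 16)].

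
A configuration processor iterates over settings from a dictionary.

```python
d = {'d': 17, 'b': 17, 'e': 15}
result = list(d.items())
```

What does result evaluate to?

Step 1: d.items() returns (key, value) pairs in insertion order.
Therefore result = [('d', 17), ('b', 17), ('e', 15)].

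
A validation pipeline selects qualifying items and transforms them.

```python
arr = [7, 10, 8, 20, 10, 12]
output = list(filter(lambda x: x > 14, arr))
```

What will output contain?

Step 1: Filter elements > 14:
  7: removed
  10: removed
  8: removed
  20: kept
  10: removed
  12: removed
Therefore output = [20].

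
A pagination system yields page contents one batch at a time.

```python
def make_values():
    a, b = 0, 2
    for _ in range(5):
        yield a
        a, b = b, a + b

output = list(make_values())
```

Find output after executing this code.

Step 1: Fibonacci-like sequence starting with a=0, b=2:
  Iteration 1: yield a=0, then a,b = 2,2
  Iteration 2: yield a=2, then a,b = 2,4
  Iteration 3: yield a=2, then a,b = 4,6
  Iteration 4: yield a=4, then a,b = 6,10
  Iteration 5: yield a=6, then a,b = 10,16
Therefore output = [0, 2, 2, 4, 6].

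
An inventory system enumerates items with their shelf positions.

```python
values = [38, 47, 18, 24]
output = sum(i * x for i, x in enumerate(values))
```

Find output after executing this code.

Step 1: Compute i * x for each (i, x) in enumerate([38, 47, 18, 24]):
  i=0, x=38: 0*38 = 0
  i=1, x=47: 1*47 = 47
  i=2, x=18: 2*18 = 36
  i=3, x=24: 3*24 = 72
Step 2: sum = 0 + 47 + 36 + 72 = 155.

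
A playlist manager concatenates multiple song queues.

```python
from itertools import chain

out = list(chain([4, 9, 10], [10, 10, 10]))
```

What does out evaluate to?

Step 1: chain() concatenates iterables: [4, 9, 10] + [10, 10, 10].
Therefore out = [4, 9, 10, 10, 10, 10].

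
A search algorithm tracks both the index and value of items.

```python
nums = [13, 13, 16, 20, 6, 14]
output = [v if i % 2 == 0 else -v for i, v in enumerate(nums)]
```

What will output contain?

Step 1: For each (i, v), keep v if i is even, negate if odd:
  i=0 (even): keep 13
  i=1 (odd): negate to -13
  i=2 (even): keep 16
  i=3 (odd): negate to -20
  i=4 (even): keep 6
  i=5 (odd): negate to -14
Therefore output = [13, -13, 16, -20, 6, -14].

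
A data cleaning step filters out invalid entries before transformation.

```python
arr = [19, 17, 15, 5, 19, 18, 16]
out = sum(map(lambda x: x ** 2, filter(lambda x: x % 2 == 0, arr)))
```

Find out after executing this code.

Step 1: Filter even numbers from [19, 17, 15, 5, 19, 18, 16]: [18, 16]
Step 2: Square each: [324, 256]
Step 3: Sum = 580.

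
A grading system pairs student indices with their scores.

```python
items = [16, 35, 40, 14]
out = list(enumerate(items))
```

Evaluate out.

Step 1: enumerate pairs each element with its index:
  (0, 16)
  (1, 35)
  (2, 40)
  (3, 14)
Therefore out = [(0, 16), (1, 35), (2, 40), (3, 14)].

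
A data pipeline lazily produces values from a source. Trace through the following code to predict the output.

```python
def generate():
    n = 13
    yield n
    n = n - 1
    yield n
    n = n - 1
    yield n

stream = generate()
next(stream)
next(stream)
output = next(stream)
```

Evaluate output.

Step 1: Trace through generator execution:
  Yield 1: n starts at 13, yield 13
  Yield 2: n = 13 - 1 = 12, yield 12
  Yield 3: n = 12 - 1 = 11, yield 11
Step 2: First next() gets 13, second next() gets the second value, third next() yields 11.
Therefore output = 11.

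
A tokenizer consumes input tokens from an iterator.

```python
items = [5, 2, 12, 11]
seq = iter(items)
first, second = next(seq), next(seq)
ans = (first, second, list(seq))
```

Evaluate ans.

Step 1: Create iterator over [5, 2, 12, 11].
Step 2: first = 5, second = 2.
Step 3: Remaining elements: [12, 11].
Therefore ans = (5, 2, [12, 11]).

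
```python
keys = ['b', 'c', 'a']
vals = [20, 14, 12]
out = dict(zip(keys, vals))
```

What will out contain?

Step 1: zip pairs keys with values:
  'b' -> 20
  'c' -> 14
  'a' -> 12
Therefore out = {'b': 20, 'c': 14, 'a': 12}.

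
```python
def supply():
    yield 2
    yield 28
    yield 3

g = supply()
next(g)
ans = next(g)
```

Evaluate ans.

Step 1: supply() creates a generator.
Step 2: next(g) yields 2 (consumed and discarded).
Step 3: next(g) yields 28, assigned to ans.
Therefore ans = 28.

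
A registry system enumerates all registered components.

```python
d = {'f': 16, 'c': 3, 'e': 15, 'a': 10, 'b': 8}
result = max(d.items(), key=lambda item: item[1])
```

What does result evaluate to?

Step 1: Find item with maximum value:
  ('f', 16)
  ('c', 3)
  ('e', 15)
  ('a', 10)
  ('b', 8)
Step 2: Maximum value is 16 at key 'f'.
Therefore result = ('f', 16).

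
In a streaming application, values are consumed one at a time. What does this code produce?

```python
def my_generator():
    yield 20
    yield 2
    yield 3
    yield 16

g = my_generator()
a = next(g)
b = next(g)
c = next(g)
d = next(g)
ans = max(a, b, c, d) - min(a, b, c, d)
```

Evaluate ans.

Step 1: Create generator and consume all values:
  a = next(g) = 20
  b = next(g) = 2
  c = next(g) = 3
  d = next(g) = 16
Step 2: max = 20, min = 2, ans = 20 - 2 = 18.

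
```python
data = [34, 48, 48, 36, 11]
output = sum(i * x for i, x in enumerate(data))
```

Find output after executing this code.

Step 1: Compute i * x for each (i, x) in enumerate([34, 48, 48, 36, 11]):
  i=0, x=34: 0*34 = 0
  i=1, x=48: 1*48 = 48
  i=2, x=48: 2*48 = 96
  i=3, x=36: 3*36 = 108
  i=4, x=11: 4*11 = 44
Step 2: sum = 0 + 48 + 96 + 108 + 44 = 296.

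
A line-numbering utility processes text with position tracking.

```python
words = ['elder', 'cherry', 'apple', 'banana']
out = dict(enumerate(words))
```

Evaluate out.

Step 1: enumerate pairs indices with words:
  0 -> 'elder'
  1 -> 'cherry'
  2 -> 'apple'
  3 -> 'banana'
Therefore out = {0: 'elder', 1: 'cherry', 2: 'apple', 3: 'banana'}.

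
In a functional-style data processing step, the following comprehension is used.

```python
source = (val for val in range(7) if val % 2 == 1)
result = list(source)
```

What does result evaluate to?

Step 1: Filter range(7) keeping only odd values:
  val=0: even, excluded
  val=1: odd, included
  val=2: even, excluded
  val=3: odd, included
  val=4: even, excluded
  val=5: odd, included
  val=6: even, excluded
Therefore result = [1, 3, 5].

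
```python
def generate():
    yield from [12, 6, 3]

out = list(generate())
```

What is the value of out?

Step 1: yield from delegates to the iterable, yielding each element.
Step 2: Collected values: [12, 6, 3].
Therefore out = [12, 6, 3].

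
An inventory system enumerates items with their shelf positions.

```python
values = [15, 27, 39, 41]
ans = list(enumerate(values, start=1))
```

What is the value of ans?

Step 1: enumerate with start=1:
  (1, 15)
  (2, 27)
  (3, 39)
  (4, 41)
Therefore ans = [(1, 15), (2, 27), (3, 39), (4, 41)].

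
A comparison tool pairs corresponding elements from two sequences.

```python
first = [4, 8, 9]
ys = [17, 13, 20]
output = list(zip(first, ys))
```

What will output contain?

Step 1: zip pairs elements at same index:
  Index 0: (4, 17)
  Index 1: (8, 13)
  Index 2: (9, 20)
Therefore output = [(4, 17), (8, 13), (9, 20)].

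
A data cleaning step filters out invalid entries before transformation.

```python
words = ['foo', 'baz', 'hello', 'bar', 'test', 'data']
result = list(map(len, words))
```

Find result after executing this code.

Step 1: Map len() to each word:
  'foo' -> 3
  'baz' -> 3
  'hello' -> 5
  'bar' -> 3
  'test' -> 4
  'data' -> 4
Therefore result = [3, 3, 5, 3, 4, 4].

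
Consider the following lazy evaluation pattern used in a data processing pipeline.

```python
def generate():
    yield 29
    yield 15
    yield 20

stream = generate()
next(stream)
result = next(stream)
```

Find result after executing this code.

Step 1: generate() creates a generator.
Step 2: next(stream) yields 29 (consumed and discarded).
Step 3: next(stream) yields 15, assigned to result.
Therefore result = 15.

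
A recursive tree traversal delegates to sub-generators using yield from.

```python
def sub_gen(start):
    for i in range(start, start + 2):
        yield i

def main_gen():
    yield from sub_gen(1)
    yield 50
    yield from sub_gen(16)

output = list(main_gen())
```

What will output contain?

Step 1: main_gen() delegates to sub_gen(1):
  yield 1
  yield 2
Step 2: yield 50
Step 3: Delegates to sub_gen(16):
  yield 16
  yield 17
Therefore output = [1, 2, 50, 16, 17].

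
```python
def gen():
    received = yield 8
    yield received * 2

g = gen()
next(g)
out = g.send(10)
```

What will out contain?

Step 1: next(g) advances to first yield, producing 8.
Step 2: send(10) resumes, received = 10.
Step 3: yield received * 2 = 10 * 2 = 20.
Therefore out = 20.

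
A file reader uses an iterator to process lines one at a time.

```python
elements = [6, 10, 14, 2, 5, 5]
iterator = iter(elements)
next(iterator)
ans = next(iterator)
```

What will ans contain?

Step 1: Create iterator over [6, 10, 14, 2, 5, 5].
Step 2: next() consumes 6.
Step 3: next() returns 10.
Therefore ans = 10.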